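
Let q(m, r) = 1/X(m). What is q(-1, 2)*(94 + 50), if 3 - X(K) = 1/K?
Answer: 36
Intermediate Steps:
X(K) = 3 - 1/K
q(m, r) = 1/(3 - 1/m)
q(-1, 2)*(94 + 50) = (-1/(-1 + 3*(-1)))*(94 + 50) = -1/(-1 - 3)*144 = -1/(-4)*144 = -1*(-1/4)*144 = (1/4)*144 = 36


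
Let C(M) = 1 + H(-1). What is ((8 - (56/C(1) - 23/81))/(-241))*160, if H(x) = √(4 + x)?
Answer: -470240/19521 + 4480*√3/241 ≈ 8.1085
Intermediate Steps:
C(M) = 1 + √3 (C(M) = 1 + √(4 - 1) = 1 + √3)
((8 - (56/C(1) - 23/81))/(-241))*160 = ((8 - (56/(1 + √3) - 23/81))/(-241))*160 = ((8 - (56/(1 + √3) - 23*1/81))*(-1/241))*160 = ((8 - (56/(1 + √3) - 23/81))*(-1/241))*160 = ((8 - (-23/81 + 56/(1 + √3)))*(-1/241))*160 = ((8 + (23/81 - 56/(1 + √3)))*(-1/241))*160 = ((671/81 - 56/(1 + √3))*(-1/241))*160 = (-671/19521 + 56/(241*(1 + √3)))*160 = -107360/19521 + 8960/(241*(1 + √3))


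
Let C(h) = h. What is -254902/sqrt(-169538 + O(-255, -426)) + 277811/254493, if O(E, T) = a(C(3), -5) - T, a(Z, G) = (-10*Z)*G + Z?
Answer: 277811/254493 + 254902*I*sqrt(168959)/168959 ≈ 1.0916 + 620.13*I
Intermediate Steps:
a(Z, G) = Z - 10*G*Z (a(Z, G) = -10*G*Z + Z = Z - 10*G*Z)
O(E, T) = 153 - T (O(E, T) = 3*(1 - 10*(-5)) - T = 3*(1 + 50) - T = 3*51 - T = 153 - T)
-254902/sqrt(-169538 + O(-255, -426)) + 277811/254493 = -254902/sqrt(-169538 + (153 - 1*(-426))) + 277811/254493 = -254902/sqrt(-169538 + (153 + 426)) + 277811*(1/254493) = -254902/sqrt(-169538 + 579) + 277811/254493 = -254902*(-I*sqrt(168959)/168959) + 277811/254493 = -(-254902)*I*sqrt(168959)/168959 + 277811/254493 = 254902*I*sqrt(168959)/168959 + 277811/254493 = 277811/254493 + 254902*I*sqrt(168959)/168959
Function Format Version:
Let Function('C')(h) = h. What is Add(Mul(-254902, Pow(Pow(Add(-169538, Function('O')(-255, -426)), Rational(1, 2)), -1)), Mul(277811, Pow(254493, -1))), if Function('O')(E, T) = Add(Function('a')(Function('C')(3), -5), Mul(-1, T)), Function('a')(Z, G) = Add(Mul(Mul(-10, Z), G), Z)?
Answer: Add(Rational(277811, 254493), Mul(Rational(254902, 168959), I, Pow(168959, Rational(1, 2)))) ≈ Add(1.0916, Mul(620.13, I))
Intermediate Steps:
Function('a')(Z, G) = Add(Z, Mul(-10, G, Z)) (Function('a')(Z, G) = Add(Mul(-10, G, Z), Z) = Add(Z, Mul(-10, G, Z)))
Function('O')(E, T) = Add(153, Mul(-1, T)) (Function('O')(E, T) = Add(Mul(3, Add(1, Mul(-10, -5))), Mul(-1, T)) = Add(Mul(3, Add(1, 50)), Mul(-1, T)) = Add(Mul(3, 51), Mul(-1, T)) = Add(153, Mul(-1, T)))
Add(Mul(-254902, Pow(Pow(Add(-169538, Function('O')(-255, -426)), Rational(1, 2)), -1)), Mul(277811, Pow(254493, -1))) = Add(Mul(-254902, Pow(Pow(Add(-169538, Add(153, Mul(-1, -426))), Rational(1, 2)), -1)), Mul(277811, Pow(254493, -1))) = Add(Mul(-254902, Pow(Pow(Add(-169538, Add(153, 426)), Rational(1, 2)), -1)), Mul(277811, Rational(1, 254493))) = Add(Mul(-254902, Pow(Pow(Add(-169538, 579), Rational(1, 2)), -1)), Rational(277811, 254493)) = Add(Mul(-254902, Pow(Pow(-168959, Rational(1, 2)), -1)), Rational(277811, 254493)) = Add(Mul(-254902, Pow(Mul(I, Pow(168959, Rational(1, 2))), -1)), Rational(277811, 254493)) = Add(Mul(-254902, Mul(Rational(-1, 168959), I, Pow(168959, Rational(1, 2)))), Rational(277811, 254493)) = Add(Mul(Rational(254902, 168959), I, Pow(168959, Rational(1, 2))), Rational(277811, 254493)) = Add(Rational(277811, 254493), Mul(Rational(254902, 168959), I, Pow(168959, Rational(1, 2))))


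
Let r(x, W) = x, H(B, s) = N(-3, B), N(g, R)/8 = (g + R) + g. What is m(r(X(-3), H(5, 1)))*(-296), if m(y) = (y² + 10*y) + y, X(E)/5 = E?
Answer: -17760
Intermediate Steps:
X(E) = 5*E
N(g, R) = 8*R + 16*g (N(g, R) = 8*((g + R) + g) = 8*((R + g) + g) = 8*(R + 2*g) = 8*R + 16*g)
H(B, s) = -48 + 8*B (H(B, s) = 8*B + 16*(-3) = 8*B - 48 = -48 + 8*B)
m(y) = y² + 11*y
m(r(X(-3), H(5, 1)))*(-296) = ((5*(-3))*(11 + 5*(-3)))*(-296) = -15*(11 - 15)*(-296) = -15*(-4)*(-296) = 60*(-296) = -17760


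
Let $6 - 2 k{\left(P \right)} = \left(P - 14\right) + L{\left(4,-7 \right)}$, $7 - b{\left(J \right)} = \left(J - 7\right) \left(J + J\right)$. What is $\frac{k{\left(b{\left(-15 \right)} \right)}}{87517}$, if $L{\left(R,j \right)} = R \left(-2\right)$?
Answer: $\frac{681}{175034} \approx 0.0038907$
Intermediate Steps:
$L{\left(R,j \right)} = - 2 R$
$b{\left(J \right)} = 7 - 2 J \left(-7 + J\right)$ ($b{\left(J \right)} = 7 - \left(J - 7\right) \left(J + J\right) = 7 - \left(-7 + J\right) 2 J = 7 - 2 J \left(-7 + J\right)$)
$k{\left(P \right)} = 14 - \frac{P}{2}$ ($k{\left(P \right)} = 3 - \frac{\left(P - 14\right) - 8}{2} = 3 - \frac{\left(-14 + P\right) - 8}{2} = 3 - \frac{-22 + P}{2} = 3 - \left(-11 + \frac{P}{2}\right) = 14 - \frac{P}{2}$)
$\frac{k{\left(b{\left(-15 \right)} \right)}}{87517} = \frac{14 - \frac{7 - 2 \left(-15\right)^{2} + 14 \left(-15\right)}{2}}{87517} = \left(14 - \frac{7 - 450 - 210}{2}\right) \frac{1}{87517} = \left(14 - - \frac{653}{2}\right) \frac{1}{87517} = \left(14 + \frac{653}{2}\right) \frac{1}{87517} = \frac{681}{2} \cdot \frac{1}{87517} = \frac{681}{175034}$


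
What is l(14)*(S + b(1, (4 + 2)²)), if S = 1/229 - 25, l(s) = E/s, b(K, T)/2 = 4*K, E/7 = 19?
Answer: -36974/229 ≈ -161.46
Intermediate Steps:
E = 133 (E = 7*19 = 133)
b(K, T) = 8*K (b(K, T) = 2*(4*K) = 8*K)
l(s) = 133/s
S = -5724/229 (S = 1/229 - 25 = -5724/229 ≈ -24.996)
l(14)*(S + b(1, (4 + 2)²)) = (133/14)*(-5724/229 + 8*1) = (133*(1/14))*(-5724/229 + 8) = (19/2)*(-3892/229) = -36974/229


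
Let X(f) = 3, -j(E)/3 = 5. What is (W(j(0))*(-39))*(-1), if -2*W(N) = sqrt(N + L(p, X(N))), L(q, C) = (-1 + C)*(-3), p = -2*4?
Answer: -39*I*sqrt(21)/2 ≈ -89.36*I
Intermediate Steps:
j(E) = -15 (j(E) = -3*5 = -15)
p = -8
L(q, C) = 3 - 3*C
W(N) = -sqrt(-6 + N)/2 (W(N) = -sqrt(N + (3 - 3*3))/2 = -sqrt(N + (3 - 9))/2 = -sqrt(N - 6)/2 = -sqrt(-6 + N)/2)
(W(j(0))*(-39))*(-1) = (-sqrt(-6 - 15)/2*(-39))*(-1) = (-I*sqrt(21)/2*(-39))*(-1) = (39*I*sqrt(21)/2)*(-1) = -39*I*sqrt(21)/2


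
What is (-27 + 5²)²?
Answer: 4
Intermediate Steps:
(-27 + 5²)² = (-27 + 25)² = (-2)² = 4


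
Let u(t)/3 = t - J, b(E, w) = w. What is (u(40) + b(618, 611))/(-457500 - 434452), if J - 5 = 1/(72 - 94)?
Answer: -15755/19622944 ≈ -0.00080289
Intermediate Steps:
J = 109/22 (J = 5 + 1/(72 - 94) = 5 + 1/(-22) = 5 - 1/22 = 109/22 ≈ 4.9545)
u(t) = -327/22 + 3*t (u(t) = 3*(t - 1*109/22) = 3*(t - 109/22) = 3*(-109/22 + t) = -327/22 + 3*t)
(u(40) + b(618, 611))/(-457500 - 434452) = ((-327/22 + 3*40) + 611)/(-457500 - 434452) = ((-327/22 + 120) + 611)/(-891952) = (2313/22 + 611)*(-1/891952) = (15755/22)*(-1/891952) = -15755/19622944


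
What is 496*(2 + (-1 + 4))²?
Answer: 12400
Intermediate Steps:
496*(2 + (-1 + 4))² = 496*(2 + 3)² = 496*5² = 496*25 = 12400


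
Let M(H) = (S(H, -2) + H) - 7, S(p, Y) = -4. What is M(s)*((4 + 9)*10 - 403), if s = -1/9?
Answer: 9100/3 ≈ 3033.3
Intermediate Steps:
s = -1/9 (s = -1*1/9 = -1/9 ≈ -0.11111)
M(H) = -11 + H (M(H) = (-4 + H) - 7 = -11 + H)
M(s)*((4 + 9)*10 - 403) = (-11 - 1/9)*((4 + 9)*10 - 403) = -100*(13*10 - 403)/9 = -100*(130 - 403)/9 = -100/9*(-273) = 9100/3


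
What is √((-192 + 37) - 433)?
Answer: 14*I*√3 ≈ 24.249*I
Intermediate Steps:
√((-192 + 37) - 433) = √(-155 - 433) = √(-588) = 14*I*√3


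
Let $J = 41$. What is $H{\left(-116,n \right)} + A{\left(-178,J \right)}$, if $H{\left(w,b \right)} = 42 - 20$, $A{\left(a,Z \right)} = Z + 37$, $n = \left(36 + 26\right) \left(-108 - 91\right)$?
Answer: $100$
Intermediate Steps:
$n = -12338$ ($n = 62 \left(-199\right) = -12338$)
$A{\left(a,Z \right)} = 37 + Z$
$H{\left(w,b \right)} = 22$
$H{\left(-116,n \right)} + A{\left(-178,J \right)} = 22 + \left(37 + 41\right) = 22 + 78 = 100$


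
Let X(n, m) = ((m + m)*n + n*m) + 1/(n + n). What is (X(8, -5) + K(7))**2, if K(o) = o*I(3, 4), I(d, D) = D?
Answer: 2163841/256 ≈ 8452.5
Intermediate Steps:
X(n, m) = 1/(2*n) + 3*m*n (X(n, m) = ((2*m)*n + m*n) + 1/(2*n) = (2*m*n + m*n) + 1/(2*n) = 3*m*n + 1/(2*n) = 1/(2*n) + 3*m*n)
K(o) = 4*o (K(o) = o*4 = 4*o)
(X(8, -5) + K(7))**2 = (((1/2)/8 + 3*(-5)*8) + 4*7)**2 = (((1/2)*(1/8) - 120) + 28)**2 = ((1/16 - 120) + 28)**2 = (-1919/16 + 28)**2 = (-1471/16)**2 = 2163841/256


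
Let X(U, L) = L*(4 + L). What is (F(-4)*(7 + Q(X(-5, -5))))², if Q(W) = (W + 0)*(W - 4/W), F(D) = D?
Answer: 12544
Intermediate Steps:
Q(W) = W*(W - 4/W)
(F(-4)*(7 + Q(X(-5, -5))))² = (-4*(7 + (-4 + (-5*(4 - 5))²)))² = (-4*(7 + (-4 + (-5*(-1))²)))² = (-4*(7 + (-4 + 5²)))² = (-4*(7 + (-4 + 25)))² = (-4*(7 + 21))² = (-4*28)² = (-112)² = 12544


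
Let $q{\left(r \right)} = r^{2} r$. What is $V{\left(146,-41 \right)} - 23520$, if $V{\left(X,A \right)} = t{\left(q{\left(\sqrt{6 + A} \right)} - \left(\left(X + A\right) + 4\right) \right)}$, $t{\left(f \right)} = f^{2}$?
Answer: $-54514 + 7630 i \sqrt{35} \approx -54514.0 + 45140.0 i$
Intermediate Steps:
$q{\left(r \right)} = r^{3}$
$V{\left(X,A \right)} = \left(-4 + \left(6 + A\right)^{\frac{3}{2}} - A - X\right)^{2}$ ($V{\left(X,A \right)} = \left(\left(\sqrt{6 + A}\right)^{3} - \left(\left(X + A\right) + 4\right)\right)^{2} = \left(\left(6 + A\right)^{\frac{3}{2}} - \left(\left(A + X\right) + 4\right)\right)^{2} = \left(\left(6 + A\right)^{\frac{3}{2}} - \left(4 + A + X\right)\right)^{2} = \left(-4 + \left(6 + A\right)^{\frac{3}{2}} - A - X\right)^{2}$)
$V{\left(146,-41 \right)} - 23520 = \left(4 - 41 + 146 - \left(6 - 41\right)^{\frac{3}{2}}\right)^{2} - 23520 = \left(4 - 41 + 146 - \left(-35\right)^{\frac{3}{2}}\right)^{2} - 23520 = \left(4 - 41 + 146 - - 35 i \sqrt{35}\right)^{2} - 23520 = \left(4 - 41 + 146 + 35 i \sqrt{35}\right)^{2} - 23520 = \left(109 + 35 i \sqrt{35}\right)^{2} - 23520 = -23520 + \left(109 + 35 i \sqrt{35}\right)^{2}$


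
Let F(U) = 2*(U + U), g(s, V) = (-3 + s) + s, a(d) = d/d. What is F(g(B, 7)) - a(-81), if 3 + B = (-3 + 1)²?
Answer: -5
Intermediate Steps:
a(d) = 1
B = 1 (B = -3 + (-3 + 1)² = -3 + (-2)² = -3 + 4 = 1)
g(s, V) = -3 + 2*s
F(U) = 4*U (F(U) = 2*(2*U) = 4*U)
F(g(B, 7)) - a(-81) = 4*(-3 + 2*1) - 1*1 = 4*(-3 + 2) - 1 = 4*(-1) - 1 = -4 - 1 = -5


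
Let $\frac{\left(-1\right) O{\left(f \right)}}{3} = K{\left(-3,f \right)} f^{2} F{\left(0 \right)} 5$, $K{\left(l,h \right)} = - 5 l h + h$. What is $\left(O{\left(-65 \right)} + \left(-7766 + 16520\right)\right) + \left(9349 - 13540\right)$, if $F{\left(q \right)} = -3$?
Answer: $-197725437$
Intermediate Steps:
$K{\left(l,h \right)} = h - 5 h l$ ($K{\left(l,h \right)} = - 5 h l + h = h - 5 h l$)
$O{\left(f \right)} = 720 f^{3}$ ($O{\left(f \right)} = - 3 f \left(1 - -15\right) f^{2} \left(-3\right) 5 = - 3 f \left(1 + 15\right) f^{2} \left(-3\right) 5 = - 3 f 16 f^{2} \left(-3\right) 5 = - 3 \cdot 16 f f^{2} \left(-3\right) 5 = - 3 \cdot 16 f^{3} \left(-3\right) 5 = - 3 - 48 f^{3} \cdot 5 = - 3 \left(- 240 f^{3}\right) = 720 f^{3}$)
$\left(O{\left(-65 \right)} + \left(-7766 + 16520\right)\right) + \left(9349 - 13540\right) = \left(720 \left(-65\right)^{3} + \left(-7766 + 16520\right)\right) + \left(9349 - 13540\right) = \left(720 \left(-274625\right) + 8754\right) + \left(9349 - 13540\right) = \left(-197730000 + 8754\right) - 4191 = -197721246 - 4191 = -197725437$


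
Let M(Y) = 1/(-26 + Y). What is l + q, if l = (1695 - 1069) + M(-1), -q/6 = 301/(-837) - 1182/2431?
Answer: 1284002651/2034747 ≈ 631.04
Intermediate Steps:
q = 3442130/678249 (q = -6*(301/(-837) - 1182/2431) = -6*(301*(-1/837) - 1182*1/2431) = -6*(-301/837 - 1182/2431) = -6*(-1721065/2034747) = 3442130/678249 ≈ 5.0750)
l = 16901/27 (l = (1695 - 1069) + 1/(-26 - 1) = 626 + 1/(-27) = 626 - 1/27 = 16901/27 ≈ 625.96)
l + q = 16901/27 + 3442130/678249 = 1284002651/2034747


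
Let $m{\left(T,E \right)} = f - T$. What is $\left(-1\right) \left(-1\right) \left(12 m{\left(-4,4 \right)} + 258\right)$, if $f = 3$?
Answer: $342$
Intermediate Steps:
$m{\left(T,E \right)} = 3 - T$
$\left(-1\right) \left(-1\right) \left(12 m{\left(-4,4 \right)} + 258\right) = \left(-1\right) \left(-1\right) \left(12 \left(3 - -4\right) + 258\right) = 1 \left(12 \left(3 + 4\right) + 258\right) = 1 \left(12 \cdot 7 + 258\right) = 1 \left(84 + 258\right) = 1 \cdot 342 = 342$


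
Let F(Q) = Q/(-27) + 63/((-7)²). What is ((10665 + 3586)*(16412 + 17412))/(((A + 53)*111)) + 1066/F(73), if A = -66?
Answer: -64736823907/193362 ≈ -3.3480e+5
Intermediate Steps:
F(Q) = 9/7 - Q/27 (F(Q) = Q*(-1/27) + 63/49 = -Q/27 + 63*(1/49) = -Q/27 + 9/7 = 9/7 - Q/27)
((10665 + 3586)*(16412 + 17412))/(((A + 53)*111)) + 1066/F(73) = ((10665 + 3586)*(16412 + 17412))/(((-66 + 53)*111)) + 1066/(9/7 - 1/27*73) = (14251*33824)/((-13*111)) + 1066/(9/7 - 73/27) = 482025824/(-1443) + 1066/(-268/189) = 482025824*(-1/1443) + 1066*(-189/268) = -482025824/1443 - 100737/134 = -64736823907/193362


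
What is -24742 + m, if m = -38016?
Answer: -62758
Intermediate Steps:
-24742 + m = -24742 - 38016 = -62758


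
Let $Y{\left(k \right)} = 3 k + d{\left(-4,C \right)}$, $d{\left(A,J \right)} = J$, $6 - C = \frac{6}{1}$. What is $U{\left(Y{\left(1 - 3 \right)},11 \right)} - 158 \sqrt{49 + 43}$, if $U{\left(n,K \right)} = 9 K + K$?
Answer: $110 - 316 \sqrt{23} \approx -1405.5$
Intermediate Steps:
$C = 0$ ($C = 6 - \frac{6}{1} = 6 - 6 \cdot 1 = 6 - 6 = 0$)
$Y{\left(k \right)} = 3 k$ ($Y{\left(k \right)} = 3 k + 0 = 3 k$)
$U{\left(n,K \right)} = 10 K$
$U{\left(Y{\left(1 - 3 \right)},11 \right)} - 158 \sqrt{49 + 43} = 10 \cdot 11 - 158 \sqrt{49 + 43} = 110 - 158 \sqrt{92} = 110 - 158 \cdot 2 \sqrt{23} = 110 - 316 \sqrt{23}$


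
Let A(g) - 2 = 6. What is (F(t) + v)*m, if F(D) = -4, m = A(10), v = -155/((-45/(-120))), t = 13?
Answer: -10016/3 ≈ -3338.7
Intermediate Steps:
A(g) = 8 (A(g) = 2 + 6 = 8)
v = -1240/3 (v = -155/((-45*(-1/120))) = -155/3/8 = -155*8/3 = -1240/3 ≈ -413.33)
m = 8
(F(t) + v)*m = (-4 - 1240/3)*8 = -1252/3*8 = -10016/3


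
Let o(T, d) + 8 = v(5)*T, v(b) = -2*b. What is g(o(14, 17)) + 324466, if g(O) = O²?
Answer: 346370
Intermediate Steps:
o(T, d) = -8 - 10*T (o(T, d) = -8 + (-2*5)*T = -8 - 10*T)
g(o(14, 17)) + 324466 = (-8 - 10*14)² + 324466 = (-8 - 140)² + 324466 = (-148)² + 324466 = 21904 + 324466 = 346370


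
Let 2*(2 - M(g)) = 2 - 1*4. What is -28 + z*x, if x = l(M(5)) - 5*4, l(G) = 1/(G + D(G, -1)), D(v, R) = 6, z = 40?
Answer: -7412/9 ≈ -823.56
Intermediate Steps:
M(g) = 3 (M(g) = 2 - (2 - 1*4)/2 = 2 - (2 - 4)/2 = 2 - ½*(-2) = 2 + 1 = 3)
l(G) = 1/(6 + G) (l(G) = 1/(G + 6) = 1/(6 + G))
x = -179/9 (x = 1/(6 + 3) - 5*4 = 1/9 - 20 = ⅑ - 20 = -179/9 ≈ -19.889)
-28 + z*x = -28 + 40*(-179/9) = -28 - 7160/9 = -7412/9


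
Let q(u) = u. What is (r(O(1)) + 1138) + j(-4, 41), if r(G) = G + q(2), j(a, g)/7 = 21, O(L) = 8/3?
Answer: 3869/3 ≈ 1289.7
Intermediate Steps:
O(L) = 8/3 (O(L) = 8*(1/3) = 8/3)
j(a, g) = 147 (j(a, g) = 7*21 = 147)
r(G) = 2 + G (r(G) = G + 2 = 2 + G)
(r(O(1)) + 1138) + j(-4, 41) = ((2 + 8/3) + 1138) + 147 = (14/3 + 1138) + 147 = 3428/3 + 147 = 3869/3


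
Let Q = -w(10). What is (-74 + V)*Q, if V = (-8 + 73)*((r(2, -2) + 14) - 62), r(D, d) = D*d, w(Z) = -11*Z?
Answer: -379940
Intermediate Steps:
V = -3380 (V = (-8 + 73)*((2*(-2) + 14) - 62) = 65*((-4 + 14) - 62) = 65*(10 - 62) = 65*(-52) = -3380)
Q = 110 (Q = -(-11)*10 = -1*(-110) = 110)
(-74 + V)*Q = (-74 - 3380)*110 = -3454*110 = -379940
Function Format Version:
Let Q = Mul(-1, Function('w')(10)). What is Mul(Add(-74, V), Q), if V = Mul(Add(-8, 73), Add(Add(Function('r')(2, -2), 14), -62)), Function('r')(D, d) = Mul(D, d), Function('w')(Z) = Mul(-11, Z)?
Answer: -379940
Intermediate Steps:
V = -3380 (V = Mul(Add(-8, 73), Add(Add(Mul(2, -2), 14), -62)) = Mul(65, Add(Add(-4, 14), -62)) = Mul(65, Add(10, -62)) = Mul(65, -52) = -3380)
Q = 110 (Q = Mul(-1, Mul(-11, 10)) = Mul(-1, -110) = 110)
Mul(Add(-74, V), Q) = Mul(Add(-74, -3380), 110) = Mul(-3454, 110) = -379940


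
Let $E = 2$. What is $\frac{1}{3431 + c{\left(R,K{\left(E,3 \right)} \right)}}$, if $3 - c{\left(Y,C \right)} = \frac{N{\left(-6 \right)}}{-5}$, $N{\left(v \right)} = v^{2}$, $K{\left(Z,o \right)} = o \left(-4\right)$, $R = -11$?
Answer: $\frac{5}{17206} \approx 0.0002906$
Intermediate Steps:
$K{\left(Z,o \right)} = - 4 o$
$c{\left(Y,C \right)} = \frac{51}{5}$ ($c{\left(Y,C \right)} = 3 - \frac{\left(-6\right)^{2}}{-5} = 3 - 36 \left(- \frac{1}{5}\right) = 3 - - \frac{36}{5} = 3 + \frac{36}{5} = \frac{51}{5}$)
$\frac{1}{3431 + c{\left(R,K{\left(E,3 \right)} \right)}} = \frac{1}{3431 + \frac{51}{5}} = \frac{1}{\frac{17206}{5}} = \frac{5}{17206}$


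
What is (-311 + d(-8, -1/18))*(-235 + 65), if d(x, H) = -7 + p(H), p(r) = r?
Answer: 486625/9 ≈ 54069.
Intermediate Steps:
d(x, H) = -7 + H
(-311 + d(-8, -1/18))*(-235 + 65) = (-311 + (-7 - 1/18))*(-235 + 65) = (-311 + (-7 - 1*1/18))*(-170) = (-311 + (-7 - 1/18))*(-170) = (-311 - 127/18)*(-170) = -5725/18*(-170) = 486625/9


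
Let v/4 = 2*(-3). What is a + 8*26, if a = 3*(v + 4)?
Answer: 148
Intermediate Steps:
v = -24 (v = 4*(2*(-3)) = 4*(-6) = -24)
a = -60 (a = 3*(-24 + 4) = 3*(-20) = -60)
a + 8*26 = -60 + 8*26 = -60 + 208 = 148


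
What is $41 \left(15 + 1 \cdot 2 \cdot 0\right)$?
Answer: $615$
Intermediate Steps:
$41 \left(15 + 1 \cdot 2 \cdot 0\right) = 41 \left(15 + 2 \cdot 0\right) = 41 \left(15 + 0\right) = 41 \cdot 15 = 615$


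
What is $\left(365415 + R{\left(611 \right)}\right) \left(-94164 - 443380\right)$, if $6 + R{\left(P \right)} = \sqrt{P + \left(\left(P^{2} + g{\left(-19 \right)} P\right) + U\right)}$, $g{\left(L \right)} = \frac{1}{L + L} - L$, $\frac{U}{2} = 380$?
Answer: $-196423415496 - \frac{268772 \sqrt{557795426}}{19} \approx -1.9676 \cdot 10^{11}$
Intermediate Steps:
$U = 760$ ($U = 2 \cdot 380 = 760$)
$g{\left(L \right)} = \frac{1}{2 L} - L$
$R{\left(P \right)} = -6 + \sqrt{760 + P^{2} + \frac{759 P}{38}}$ ($R{\left(P \right)} = -6 + \sqrt{P + \left(\left(P^{2} + \left(\frac{1}{2 \left(-19\right)} - -19\right) P\right) + 760\right)} = -6 + \sqrt{P + \left(\left(P^{2} + \left(\frac{1}{2} \left(- \frac{1}{19}\right) + 19\right) P\right) + 760\right)} = -6 + \sqrt{P + \left(\left(P^{2} + \left(- \frac{1}{38} + 19\right) P\right) + 760\right)} = -6 + \sqrt{P + \left(\left(P^{2} + \frac{721 P}{38}\right) + 760\right)} = -6 + \sqrt{P + \left(760 + P^{2} + \frac{721 P}{38}\right)} = -6 + \sqrt{760 + P^{2} + \frac{759 P}{38}}$)
$\left(365415 + R{\left(611 \right)}\right) \left(-94164 - 443380\right) = \left(365415 - \left(6 - \frac{\sqrt{1097440 + 1444 \cdot 611^{2} + 28842 \cdot 611}}{38}\right)\right) \left(-94164 - 443380\right) = \left(365415 - \left(6 - \frac{\sqrt{1097440 + 1444 \cdot 373321 + 17622462}}{38}\right)\right) \left(-537544\right) = \left(365415 - \left(6 - \frac{\sqrt{1097440 + 539075524 + 17622462}}{38}\right)\right) \left(-537544\right) = \left(365415 - \left(6 - \frac{\sqrt{557795426}}{38}\right)\right) \left(-537544\right) = \left(365409 + \frac{\sqrt{557795426}}{38}\right) \left(-537544\right) = -196423415496 - \frac{268772 \sqrt{557795426}}{19}$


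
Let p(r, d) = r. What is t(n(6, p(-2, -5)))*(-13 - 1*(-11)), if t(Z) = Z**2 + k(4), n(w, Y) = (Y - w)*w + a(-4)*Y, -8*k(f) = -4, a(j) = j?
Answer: -3201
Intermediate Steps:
k(f) = 1/2 (k(f) = -1/8*(-4) = 1/2)
n(w, Y) = -4*Y + w*(Y - w) (n(w, Y) = (Y - w)*w - 4*Y = w*(Y - w) - 4*Y = -4*Y + w*(Y - w))
t(Z) = 1/2 + Z**2 (t(Z) = Z**2 + 1/2 = 1/2 + Z**2)
t(n(6, p(-2, -5)))*(-13 - 1*(-11)) = (1/2 + (-1*6**2 - 4*(-2) - 2*6)**2)*(-13 - 1*(-11)) = (1/2 + (-1*36 + 8 - 12)**2)*(-13 + 11) = (1/2 + (-36 + 8 - 12)**2)*(-2) = (1/2 + (-40)**2)*(-2) = (1/2 + 1600)*(-2) = (3201/2)*(-2) = -3201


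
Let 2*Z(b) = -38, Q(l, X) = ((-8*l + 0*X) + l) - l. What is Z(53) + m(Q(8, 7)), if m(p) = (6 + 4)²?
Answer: 81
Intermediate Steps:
Q(l, X) = -8*l (Q(l, X) = ((-8*l + 0) + l) - l = (-8*l + l) - l = -7*l - l = -8*l)
Z(b) = -19 (Z(b) = (½)*(-38) = -19)
m(p) = 100 (m(p) = 10² = 100)
Z(53) + m(Q(8, 7)) = -19 + 100 = 81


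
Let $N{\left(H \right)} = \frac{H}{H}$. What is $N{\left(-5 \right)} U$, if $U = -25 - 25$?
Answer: $-50$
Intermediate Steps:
$N{\left(H \right)} = 1$
$U = -50$ ($U = -25 - 25 = -50$)
$N{\left(-5 \right)} U = 1 \left(-50\right) = -50$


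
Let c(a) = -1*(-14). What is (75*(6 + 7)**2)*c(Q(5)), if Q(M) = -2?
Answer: 177450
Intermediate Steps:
c(a) = 14
(75*(6 + 7)**2)*c(Q(5)) = (75*(6 + 7)**2)*14 = (75*13**2)*14 = (75*169)*14 = 12675*14 = 177450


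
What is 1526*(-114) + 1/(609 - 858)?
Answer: -43317037/249 ≈ -1.7396e+5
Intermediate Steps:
1526*(-114) + 1/(609 - 858) = -173964 + 1/(-249) = -173964 - 1/249 = -43317037/249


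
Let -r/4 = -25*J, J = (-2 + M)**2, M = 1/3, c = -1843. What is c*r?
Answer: -4607500/9 ≈ -5.1194e+5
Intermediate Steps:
M = 1/3 ≈ 0.33333
J = 25/9 (J = (-2 + 1/3)**2 = (-5/3)**2 = 25/9 ≈ 2.7778)
r = 2500/9 (r = -(-100)*25/9 = -4*(-625/9) = 2500/9 ≈ 277.78)
c*r = -1843*2500/9 = -4607500/9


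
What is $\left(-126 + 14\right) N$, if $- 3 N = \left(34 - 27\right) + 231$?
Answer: $\frac{26656}{3} \approx 8885.3$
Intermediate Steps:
$N = - \frac{238}{3}$ ($N = - \frac{\left(34 - 27\right) + 231}{3} = - \frac{7 + 231}{3} = \left(- \frac{1}{3}\right) 238 = - \frac{238}{3} \approx -79.333$)
$\left(-126 + 14\right) N = \left(-126 + 14\right) \left(- \frac{238}{3}\right) = \left(-112\right) \left(- \frac{238}{3}\right) = \frac{26656}{3}$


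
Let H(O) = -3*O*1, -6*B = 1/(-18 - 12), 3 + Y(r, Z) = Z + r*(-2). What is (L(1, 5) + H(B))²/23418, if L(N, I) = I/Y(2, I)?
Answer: 22801/84304800 ≈ 0.00027046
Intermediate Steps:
Y(r, Z) = -3 + Z - 2*r (Y(r, Z) = -3 + (Z + r*(-2)) = -3 + (Z - 2*r) = -3 + Z - 2*r)
L(N, I) = I/(-7 + I) (L(N, I) = I/(-3 + I - 2*2) = I/(-3 + I - 4) = I/(-7 + I))
B = 1/180 (B = -1/(6*(-18 - 12)) = -⅙/(-30) = -⅙*(-1/30) = 1/180 ≈ 0.0055556)
H(O) = -3*O
(L(1, 5) + H(B))²/23418 = (5/(-7 + 5) - 3*1/180)²/23418 = (5/(-2) - 1/60)²*(1/23418) = (5*(-½) - 1/60)²*(1/23418) = (-5/2 - 1/60)²*(1/23418) = (-151/60)²*(1/23418) = (22801/3600)*(1/23418) = 22801/84304800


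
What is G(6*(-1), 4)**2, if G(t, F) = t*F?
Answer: 576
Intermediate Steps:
G(t, F) = F*t
G(6*(-1), 4)**2 = (4*(6*(-1)))**2 = (4*(-6))**2 = (-24)**2 = 576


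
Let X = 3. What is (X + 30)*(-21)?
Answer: -693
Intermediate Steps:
(X + 30)*(-21) = (3 + 30)*(-21) = 33*(-21) = -693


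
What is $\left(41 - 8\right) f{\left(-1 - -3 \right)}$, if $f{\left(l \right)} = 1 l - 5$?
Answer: $-99$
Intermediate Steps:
$f{\left(l \right)} = -5 + l$ ($f{\left(l \right)} = l - 5 = -5 + l$)
$\left(41 - 8\right) f{\left(-1 - -3 \right)} = \left(41 - 8\right) \left(-5 - -2\right) = 33 \left(-5 + \left(-1 + 3\right)\right) = 33 \left(-5 + 2\right) = 33 \left(-3\right) = -99$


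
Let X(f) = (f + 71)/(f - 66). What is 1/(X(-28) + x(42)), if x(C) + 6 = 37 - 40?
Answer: -94/889 ≈ -0.10574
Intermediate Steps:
x(C) = -9 (x(C) = -6 + (37 - 40) = -6 - 3 = -9)
X(f) = (71 + f)/(-66 + f)
1/(X(-28) + x(42)) = 1/((71 - 28)/(-66 - 28) - 9) = 1/(43/(-94) - 9) = 1/(-1/94*43 - 9) = 1/(-43/94 - 9) = 1/(-889/94) = -94/889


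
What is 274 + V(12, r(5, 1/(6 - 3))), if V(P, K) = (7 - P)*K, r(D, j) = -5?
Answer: 299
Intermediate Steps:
V(P, K) = K*(7 - P)
274 + V(12, r(5, 1/(6 - 3))) = 274 - 5*(7 - 1*12) = 274 - 5*(7 - 12) = 274 - 5*(-5) = 274 + 25 = 299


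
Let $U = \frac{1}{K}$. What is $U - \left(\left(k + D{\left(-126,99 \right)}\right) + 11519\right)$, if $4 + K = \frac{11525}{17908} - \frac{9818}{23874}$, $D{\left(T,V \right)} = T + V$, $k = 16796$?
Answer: $- \frac{22783584833524}{805407631} \approx -28288.0$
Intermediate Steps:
$K = - \frac{805407631}{213767796}$ ($K = -4 + \left(\frac{11525}{17908} - \frac{9818}{23874}\right) = -4 + \left(11525 \cdot \frac{1}{17908} - \frac{4909}{11937}\right) = -4 + \left(\frac{11525}{17908} - \frac{4909}{11937}\right) = -4 + \frac{49663553}{213767796} = - \frac{805407631}{213767796} \approx -3.7677$)
$U = - \frac{213767796}{805407631}$ ($U = \frac{1}{- \frac{805407631}{213767796}} = - \frac{213767796}{805407631} \approx -0.26542$)
$U - \left(\left(k + D{\left(-126,99 \right)}\right) + 11519\right) = - \frac{213767796}{805407631} - \left(\left(16796 + \left(-126 + 99\right)\right) + 11519\right) = - \frac{213767796}{805407631} - \left(\left(16796 - 27\right) + 11519\right) = - \frac{213767796}{805407631} - \left(16769 + 11519\right) = - \frac{213767796}{805407631} - 28288 = - \frac{22783584833524}{805407631}$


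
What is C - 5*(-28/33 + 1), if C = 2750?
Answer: 90725/33 ≈ 2749.2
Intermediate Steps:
C - 5*(-28/33 + 1) = 2750 - 5*(-28/33 + 1) = 2750 - 5*5/33 = 2750 - 1*25/33 = 2750 - 25/33 = 90725/33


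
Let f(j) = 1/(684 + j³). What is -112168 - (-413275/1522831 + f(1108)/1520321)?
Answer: -353243702860066808335552459/3149245395488456957396 ≈ -1.1217e+5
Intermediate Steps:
-112168 - (-413275/1522831 + f(1108)/1520321) = -112168 - (-413275/1522831 + 1/((684 + 1108³)*1520321)) = -112168 - (-413275*1/1522831 + (1/1520321)/(684 + 1360251712)) = -112168 - (-413275/1522831 + (1/1520321)/1360252396) = -112168 - (-413275/1522831 + (1/1360252396)*(1/1520321)) = -112168 - (-413275/1522831 + 1/2068020282939116) = -112168 - 1*(-854661082431661642069/3149245395488456957396) = -112168 + 854661082431661642069/3149245395488456957396 = -353243702860066808335552459/3149245395488456957396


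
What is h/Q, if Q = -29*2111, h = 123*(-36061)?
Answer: 4435503/61219 ≈ 72.453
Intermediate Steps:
h = -4435503
Q = -61219
h/Q = -4435503/(-61219) = -4435503*(-1/61219) = 4435503/61219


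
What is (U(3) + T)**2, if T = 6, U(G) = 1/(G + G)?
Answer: 1369/36 ≈ 38.028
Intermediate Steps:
U(G) = 1/(2*G)
(U(3) + T)**2 = ((1/2)/3 + 6)**2 = ((1/2)*(1/3) + 6)**2 = (1/6 + 6)**2 = (37/6)**2 = 1369/36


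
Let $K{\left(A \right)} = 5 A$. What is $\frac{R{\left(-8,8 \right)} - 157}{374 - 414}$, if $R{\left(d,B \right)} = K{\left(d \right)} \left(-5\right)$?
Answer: $- \frac{43}{40} \approx -1.075$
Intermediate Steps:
$R{\left(d,B \right)} = - 25 d$ ($R{\left(d,B \right)} = 5 d \left(-5\right) = - 25 d$)
$\frac{R{\left(-8,8 \right)} - 157}{374 - 414} = \frac{\left(-25\right) \left(-8\right) - 157}{374 - 414} = \frac{200 - 157}{-40} = 43 \left(- \frac{1}{40}\right) = - \frac{43}{40}$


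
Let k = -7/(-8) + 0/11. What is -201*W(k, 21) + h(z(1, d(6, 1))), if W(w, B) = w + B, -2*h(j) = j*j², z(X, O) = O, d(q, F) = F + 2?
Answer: -35283/8 ≈ -4410.4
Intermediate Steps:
k = 7/8 (k = -7*(-⅛) + 0*(1/11) = 7/8 + 0 = 7/8 ≈ 0.87500)
d(q, F) = 2 + F
h(j) = -j³/2 (h(j) = -j*j²/2 = -j³/2)
W(w, B) = B + w
-201*W(k, 21) + h(z(1, d(6, 1))) = -201*(21 + 7/8) - (2 + 1)³/2 = -201*175/8 - ½*3³ = -35175/8 - ½*27 = -35175/8 - 27/2 = -35283/8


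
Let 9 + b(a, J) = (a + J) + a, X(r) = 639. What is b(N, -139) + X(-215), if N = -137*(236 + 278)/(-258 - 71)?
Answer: 302375/329 ≈ 919.07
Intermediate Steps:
N = 70418/329 (N = -137/((-329/514)) = -137/((-329*1/514)) = -137/(-329/514) = -137*(-514/329) = 70418/329 ≈ 214.04)
b(a, J) = -9 + J + 2*a (b(a, J) = -9 + ((a + J) + a) = -9 + ((J + a) + a) = -9 + (J + 2*a) = -9 + J + 2*a)
b(N, -139) + X(-215) = (-9 - 139 + 2*(70418/329)) + 639 = (-9 - 139 + 140836/329) + 639 = 92144/329 + 639 = 302375/329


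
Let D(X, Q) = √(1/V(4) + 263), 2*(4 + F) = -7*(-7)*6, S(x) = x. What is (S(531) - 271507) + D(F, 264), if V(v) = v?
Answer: -270976 + 9*√13/2 ≈ -2.7096e+5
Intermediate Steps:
F = 143 (F = -4 + (-7*(-7)*6)/2 = -4 + (49*6)/2 = -4 + (½)*294 = -4 + 147 = 143)
D(X, Q) = 9*√13/2 (D(X, Q) = √(1/4 + 263) = √(¼ + 263) = √(1053/4) = 9*√13/2)
(S(531) - 271507) + D(F, 264) = (531 - 271507) + 9*√13/2 = -270976 + 9*√13/2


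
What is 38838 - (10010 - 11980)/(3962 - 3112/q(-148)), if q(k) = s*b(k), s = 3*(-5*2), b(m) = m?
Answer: 85387251948/2198521 ≈ 38839.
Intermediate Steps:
s = -30 (s = 3*(-10) = -30)
q(k) = -30*k
38838 - (10010 - 11980)/(3962 - 3112/q(-148)) = 38838 - (10010 - 11980)/(3962 - 3112/((-30*(-148)))) = 38838 - (-1970)/(3962 - 3112/4440) = 38838 - (-1970)/(3962 - 3112*1/4440) = 38838 - (-1970)/(3962 - 389/555) = 38838 - (-1970)/2198521/555 = 38838 - (-1970)*555/2198521 = 38838 - 1*(-1093350/2198521) = 38838 + 1093350/2198521 = 85387251948/2198521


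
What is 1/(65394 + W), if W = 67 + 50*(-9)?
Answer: 1/65011 ≈ 1.5382e-5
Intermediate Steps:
W = -383 (W = 67 - 450 = -383)
1/(65394 + W) = 1/(65394 - 383) = 1/65011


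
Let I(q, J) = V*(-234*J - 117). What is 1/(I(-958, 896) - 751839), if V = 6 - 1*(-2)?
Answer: -1/2430087 ≈ -4.1151e-7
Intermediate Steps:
V = 8 (V = 6 + 2 = 8)
I(q, J) = -936 - 1872*J (I(q, J) = 8*(-234*J - 117) = 8*(-117 - 234*J) = -936 - 1872*J)
1/(I(-958, 896) - 751839) = 1/((-936 - 1872*896) - 751839) = 1/((-936 - 1677312) - 751839) = 1/(-1678248 - 751839) = 1/(-2430087) = -1/2430087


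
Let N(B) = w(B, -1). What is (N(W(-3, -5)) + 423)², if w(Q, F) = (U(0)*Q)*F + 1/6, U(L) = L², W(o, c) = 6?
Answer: 6446521/36 ≈ 1.7907e+5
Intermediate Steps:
w(Q, F) = ⅙ (w(Q, F) = (0²*Q)*F + 1/6 = (0*Q)*F + ⅙ = 0*F + ⅙ = 0 + ⅙ = ⅙)
N(B) = ⅙
(N(W(-3, -5)) + 423)² = (⅙ + 423)² = (2539/6)² = 6446521/36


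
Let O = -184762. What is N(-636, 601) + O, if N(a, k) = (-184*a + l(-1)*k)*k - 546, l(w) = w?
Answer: 69784915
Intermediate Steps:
N(a, k) = -546 + k*(-k - 184*a) (N(a, k) = (-184*a - k)*k - 546 = (-k - 184*a)*k - 546 = k*(-k - 184*a) - 546 = -546 + k*(-k - 184*a))
N(-636, 601) + O = (-546 - 1*601² - 184*(-636)*601) - 184762 = (-546 - 1*361201 + 70331424) - 184762 = (-546 - 361201 + 70331424) - 184762 = 69969677 - 184762 = 69784915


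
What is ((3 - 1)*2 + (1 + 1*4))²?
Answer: 81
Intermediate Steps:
((3 - 1)*2 + (1 + 1*4))² = (2*2 + (1 + 4))² = (4 + 5)² = 9² = 81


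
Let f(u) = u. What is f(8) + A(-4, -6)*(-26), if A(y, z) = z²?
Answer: -928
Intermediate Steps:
f(8) + A(-4, -6)*(-26) = 8 + (-6)²*(-26) = 8 + 36*(-26) = 8 - 936 = -928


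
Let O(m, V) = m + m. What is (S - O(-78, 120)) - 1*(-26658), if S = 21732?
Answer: 48546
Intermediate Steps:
O(m, V) = 2*m
(S - O(-78, 120)) - 1*(-26658) = (21732 - 2*(-78)) - 1*(-26658) = (21732 - 1*(-156)) + 26658 = (21732 + 156) + 26658 = 21888 + 26658 = 48546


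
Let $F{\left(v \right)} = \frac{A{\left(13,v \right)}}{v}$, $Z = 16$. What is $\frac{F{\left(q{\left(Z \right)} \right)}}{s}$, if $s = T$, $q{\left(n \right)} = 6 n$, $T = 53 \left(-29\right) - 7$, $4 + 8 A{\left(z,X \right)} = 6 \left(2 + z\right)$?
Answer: $- \frac{43}{592896} \approx -7.2525 \cdot 10^{-5}$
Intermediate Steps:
$A{\left(z,X \right)} = 1 + \frac{3 z}{4}$ ($A{\left(z,X \right)} = - \frac{1}{2} + \frac{6 \left(2 + z\right)}{8} = - \frac{1}{2} + \frac{12 + 6 z}{8} = - \frac{1}{2} + \left(\frac{3}{2} + \frac{3 z}{4}\right) = 1 + \frac{3 z}{4}$)
$T = -1544$ ($T = -1537 - 7 = -1544$)
$s = -1544$
$F{\left(v \right)} = \frac{43}{4 v}$ ($F{\left(v \right)} = \frac{1 + \frac{3}{4} \cdot 13}{v} = \frac{1 + \frac{39}{4}}{v} = \frac{43}{4 v}$)
$\frac{F{\left(q{\left(Z \right)} \right)}}{s} = \frac{\frac{43}{4} \frac{1}{6 \cdot 16}}{-1544} = \frac{43}{4 \cdot 96} \left(- \frac{1}{1544}\right) = \frac{43}{4} \cdot \frac{1}{96} \left(- \frac{1}{1544}\right) = \frac{43}{384} \left(- \frac{1}{1544}\right) = - \frac{43}{592896}$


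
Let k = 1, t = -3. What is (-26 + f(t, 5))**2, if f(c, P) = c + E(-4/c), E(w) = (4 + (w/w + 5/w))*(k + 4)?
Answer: 3481/16 ≈ 217.56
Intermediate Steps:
E(w) = 25 + 25/w (E(w) = (4 + (w/w + 5/w))*(1 + 4) = (4 + (1 + 5/w))*5 = (5 + 5/w)*5 = 25 + 25/w)
f(c, P) = 25 - 21*c/4 (f(c, P) = c + (25 + 25/((-4/c))) = c + (25 + 25*(-c/4)) = c + (25 - 25*c/4) = 25 - 21*c/4)
(-26 + f(t, 5))**2 = (-26 + (25 - 21/4*(-3)))**2 = (-26 + (25 + 63/4))**2 = (-26 + 163/4)**2 = (59/4)**2 = 3481/16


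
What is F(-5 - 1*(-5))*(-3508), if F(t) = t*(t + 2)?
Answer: 0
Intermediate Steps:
F(t) = t*(2 + t)
F(-5 - 1*(-5))*(-3508) = ((-5 - 1*(-5))*(2 + (-5 - 1*(-5))))*(-3508) = ((-5 + 5)*(2 + (-5 + 5)))*(-3508) = (0*(2 + 0))*(-3508) = (0*2)*(-3508) = 0*(-3508) = 0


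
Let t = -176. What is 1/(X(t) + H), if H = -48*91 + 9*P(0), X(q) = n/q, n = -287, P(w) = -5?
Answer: -176/776401 ≈ -0.00022669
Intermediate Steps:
X(q) = -287/q
H = -4413 (H = -48*91 + 9*(-5) = -4368 - 45 = -4413)
1/(X(t) + H) = 1/(-287/(-176) - 4413) = 1/(-287*(-1/176) - 4413) = 1/(287/176 - 4413) = 1/(-776401/176) = -176/776401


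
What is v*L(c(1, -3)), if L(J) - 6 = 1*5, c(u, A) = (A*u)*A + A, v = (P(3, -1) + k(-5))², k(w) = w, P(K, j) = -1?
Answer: 396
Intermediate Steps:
v = 36 (v = (-1 - 5)² = (-6)² = 36)
c(u, A) = A + u*A² (c(u, A) = u*A² + A = A + u*A²)
L(J) = 11 (L(J) = 6 + 1*5 = 6 + 5 = 11)
v*L(c(1, -3)) = 36*11 = 396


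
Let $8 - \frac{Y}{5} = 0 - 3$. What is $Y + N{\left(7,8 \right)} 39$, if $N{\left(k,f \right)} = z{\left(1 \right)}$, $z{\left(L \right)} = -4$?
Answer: $-101$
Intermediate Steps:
$N{\left(k,f \right)} = -4$
$Y = 55$ ($Y = 40 - 5 \left(0 - 3\right) = 40 - -15 = 40 + 15 = 55$)
$Y + N{\left(7,8 \right)} 39 = 55 - 156 = -101$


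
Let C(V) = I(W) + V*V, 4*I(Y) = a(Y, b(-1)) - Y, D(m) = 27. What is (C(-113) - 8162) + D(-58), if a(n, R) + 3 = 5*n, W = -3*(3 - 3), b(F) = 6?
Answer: 18533/4 ≈ 4633.3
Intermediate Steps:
W = 0 (W = -3*0 = 0)
a(n, R) = -3 + 5*n
I(Y) = -3/4 + Y (I(Y) = ((-3 + 5*Y) - Y)/4 = (-3 + 4*Y)/4 = -3/4 + Y)
C(V) = -3/4 + V**2 (C(V) = (-3/4 + 0) + V*V = -3/4 + V**2)
(C(-113) - 8162) + D(-58) = ((-3/4 + (-113)**2) - 8162) + 27 = ((-3/4 + 12769) - 8162) + 27 = (51073/4 - 8162) + 27 = 18425/4 + 27 = 18533/4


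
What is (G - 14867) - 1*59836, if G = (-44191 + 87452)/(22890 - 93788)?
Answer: -5296336555/70898 ≈ -74704.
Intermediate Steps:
G = -43261/70898 (G = 43261/(-70898) = 43261*(-1/70898) = -43261/70898 ≈ -0.61019)
(G - 14867) - 1*59836 = (-43261/70898 - 14867) - 1*59836 = -1054083827/70898 - 59836 = -5296336555/70898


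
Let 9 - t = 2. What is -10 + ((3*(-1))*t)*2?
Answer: -52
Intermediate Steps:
t = 7 (t = 9 - 1*2 = 9 - 2 = 7)
-10 + ((3*(-1))*t)*2 = -10 + ((3*(-1))*7)*2 = -10 - 3*7*2 = -10 - 21*2 = -10 - 42 = -52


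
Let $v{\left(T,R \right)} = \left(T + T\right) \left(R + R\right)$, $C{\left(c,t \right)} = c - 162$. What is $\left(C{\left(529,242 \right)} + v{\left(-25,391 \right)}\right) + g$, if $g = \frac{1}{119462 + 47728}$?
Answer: $- \frac{6475770269}{167190} \approx -38733.0$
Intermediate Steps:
$C{\left(c,t \right)} = -162 + c$ ($C{\left(c,t \right)} = c - 162 = -162 + c$)
$g = \frac{1}{167190} \approx 5.9812 \cdot 10^{-6}$
$v{\left(T,R \right)} = 4 R T$ ($v{\left(T,R \right)} = 2 T 2 R = 4 R T$)
$\left(C{\left(529,242 \right)} + v{\left(-25,391 \right)}\right) + g = \left(\left(-162 + 529\right) + 4 \cdot 391 \left(-25\right)\right) + \frac{1}{167190} = \left(367 - 39100\right) + \frac{1}{167190} = -38733 + \frac{1}{167190} = - \frac{6475770269}{167190}$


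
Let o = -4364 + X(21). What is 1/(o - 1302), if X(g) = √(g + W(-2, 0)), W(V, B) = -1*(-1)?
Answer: -2833/16051767 - √22/32103534 ≈ -0.00017664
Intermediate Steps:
W(V, B) = 1
X(g) = √(1 + g) (X(g) = √(g + 1) = √(1 + g))
o = -4364 + √22 (o = -4364 + √(1 + 21) = -4364 + √22 ≈ -4359.3)
1/(o - 1302) = 1/((-4364 + √22) - 1302) = 1/(-5666 + √22)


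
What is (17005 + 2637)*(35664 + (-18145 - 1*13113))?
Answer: 86542652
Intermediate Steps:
(17005 + 2637)*(35664 + (-18145 - 1*13113)) = 19642*(35664 + (-18145 - 13113)) = 19642*(35664 - 31258) = 19642*4406 = 86542652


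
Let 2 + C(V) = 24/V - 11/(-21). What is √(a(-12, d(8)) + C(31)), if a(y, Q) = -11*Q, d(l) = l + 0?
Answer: I*√37591995/651 ≈ 9.4182*I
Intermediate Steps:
d(l) = l
C(V) = -31/21 + 24/V (C(V) = -2 + (24/V - 11/(-21)) = -2 + (24/V - 11*(-1/21)) = -2 + (24/V + 11/21) = -2 + (11/21 + 24/V) = -31/21 + 24/V)
√(a(-12, d(8)) + C(31)) = √(-11*8 + (-31/21 + 24/31)) = √(-88 + (-31/21 + 24*(1/31))) = √(-88 + (-31/21 + 24/31)) = √(-88 - 457/651) = √(-57745/651) = I*√37591995/651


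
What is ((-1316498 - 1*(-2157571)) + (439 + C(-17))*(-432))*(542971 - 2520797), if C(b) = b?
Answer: -1302930456194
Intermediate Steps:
((-1316498 - 1*(-2157571)) + (439 + C(-17))*(-432))*(542971 - 2520797) = ((-1316498 - 1*(-2157571)) + (439 - 17)*(-432))*(542971 - 2520797) = ((-1316498 + 2157571) + 422*(-432))*(-1977826) = (841073 - 182304)*(-1977826) = 658769*(-1977826) = -1302930456194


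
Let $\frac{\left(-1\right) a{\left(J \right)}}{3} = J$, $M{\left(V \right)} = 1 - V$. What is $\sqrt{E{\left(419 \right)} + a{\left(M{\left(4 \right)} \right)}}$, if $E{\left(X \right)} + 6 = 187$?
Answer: $\sqrt{190} \approx 13.784$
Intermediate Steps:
$E{\left(X \right)} = 181$ ($E{\left(X \right)} = -6 + 187 = 181$)
$a{\left(J \right)} = - 3 J$
$\sqrt{E{\left(419 \right)} + a{\left(M{\left(4 \right)} \right)}} = \sqrt{181 - 3 \left(1 - 4\right)} = \sqrt{181 - -9} = \sqrt{181 + 9} = \sqrt{190}$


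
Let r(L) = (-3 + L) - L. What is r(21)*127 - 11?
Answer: -392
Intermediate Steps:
r(L) = -3
r(21)*127 - 11 = -3*127 - 11 = -381 - 11 = -392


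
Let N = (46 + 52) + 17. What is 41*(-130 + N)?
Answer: -615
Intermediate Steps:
N = 115 (N = 98 + 17 = 115)
41*(-130 + N) = 41*(-130 + 115) = 41*(-15) = -615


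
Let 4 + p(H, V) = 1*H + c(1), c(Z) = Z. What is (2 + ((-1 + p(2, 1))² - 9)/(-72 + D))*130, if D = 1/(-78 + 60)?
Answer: 348920/1297 ≈ 269.02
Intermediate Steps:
D = -1/18 (D = 1/(-18) = -1/18 ≈ -0.055556)
p(H, V) = -3 + H (p(H, V) = -4 + (1*H + 1) = -4 + (H + 1) = -4 + (1 + H) = -3 + H)
(2 + ((-1 + p(2, 1))² - 9)/(-72 + D))*130 = (2 + ((-1 + (-3 + 2))² - 9)/(-72 - 1/18))*130 = (2 + ((-1 - 1)² - 9)/(-1297/18))*130 = (2 + ((-2)² - 9)*(-18/1297))*130 = (2 + (4 - 9)*(-18/1297))*130 = (2 - 5*(-18/1297))*130 = (2 + 90/1297)*130 = (2684/1297)*130 = 348920/1297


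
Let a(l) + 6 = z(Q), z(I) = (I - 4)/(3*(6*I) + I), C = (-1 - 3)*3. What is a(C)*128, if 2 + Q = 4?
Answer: -14720/19 ≈ -774.74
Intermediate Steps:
Q = 2 (Q = -2 + 4 = 2)
C = -12 (C = -4*3 = -12)
z(I) = (-4 + I)/(19*I) (z(I) = (-4 + I)/(18*I + I) = (-4 + I)/((19*I)) = (-4 + I)*(1/(19*I)) = (-4 + I)/(19*I))
a(l) = -115/19 (a(l) = -6 + (1/19)*(-4 + 2)/2 = -6 + (1/19)*(½)*(-2) = -6 - 1/19 = -115/19)
a(C)*128 = -115/19*128 = -14720/19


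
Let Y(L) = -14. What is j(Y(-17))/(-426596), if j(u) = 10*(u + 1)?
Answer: 65/213298 ≈ 0.00030474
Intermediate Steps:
j(u) = 10 + 10*u (j(u) = 10*(1 + u) = 10 + 10*u)
j(Y(-17))/(-426596) = (10 + 10*(-14))/(-426596) = (10 - 140)*(-1/426596) = -130*(-1/426596) = 65/213298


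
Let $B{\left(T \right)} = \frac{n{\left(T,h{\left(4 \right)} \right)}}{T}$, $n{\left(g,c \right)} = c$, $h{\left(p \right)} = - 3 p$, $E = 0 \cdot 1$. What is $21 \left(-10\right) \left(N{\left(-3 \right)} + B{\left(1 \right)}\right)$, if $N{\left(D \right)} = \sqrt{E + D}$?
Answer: $2520 - 210 i \sqrt{3} \approx 2520.0 - 363.73 i$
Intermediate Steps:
$E = 0$
$N{\left(D \right)} = \sqrt{D}$ ($N{\left(D \right)} = \sqrt{0 + D} = \sqrt{D}$)
$B{\left(T \right)} = - \frac{12}{T}$ ($B{\left(T \right)} = \frac{\left(-3\right) 4}{T} = - \frac{12}{T}$)
$21 \left(-10\right) \left(N{\left(-3 \right)} + B{\left(1 \right)}\right) = 21 \left(-10\right) \left(\sqrt{-3} - \frac{12}{1}\right) = - 210 \left(i \sqrt{3} - 12\right) = - 210 \left(-12 + i \sqrt{3}\right) = 2520 - 210 i \sqrt{3}$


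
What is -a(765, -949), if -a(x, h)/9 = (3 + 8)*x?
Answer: 75735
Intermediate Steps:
a(x, h) = -99*x (a(x, h) = -9*(3 + 8)*x = -99*x)
-a(765, -949) = -(-99)*765 = -1*(-75735) = 75735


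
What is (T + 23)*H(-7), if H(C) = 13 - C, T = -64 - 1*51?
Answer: -1840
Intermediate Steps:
T = -115 (T = -64 - 51 = -115)
(T + 23)*H(-7) = (-115 + 23)*(13 - 1*(-7)) = -92*(13 + 7) = -92*20 = -1840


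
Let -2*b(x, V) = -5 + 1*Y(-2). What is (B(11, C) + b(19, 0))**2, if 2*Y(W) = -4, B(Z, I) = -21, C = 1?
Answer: 1225/4 ≈ 306.25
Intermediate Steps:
Y(W) = -2 (Y(W) = (1/2)*(-4) = -2)
b(x, V) = 7/2 (b(x, V) = -(-5 + 1*(-2))/2 = -(-5 - 2)/2 = -1/2*(-7) = 7/2)
(B(11, C) + b(19, 0))**2 = (-21 + 7/2)**2 = (-35/2)**2 = 1225/4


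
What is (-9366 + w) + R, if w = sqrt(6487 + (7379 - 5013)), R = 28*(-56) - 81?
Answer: -11015 + sqrt(8853) ≈ -10921.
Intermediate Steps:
R = -1649 (R = -1568 - 81 = -1649)
w = sqrt(8853) (w = sqrt(6487 + 2366) = sqrt(8853) ≈ 94.090)
(-9366 + w) + R = (-9366 + sqrt(8853)) - 1649 = -11015 + sqrt(8853)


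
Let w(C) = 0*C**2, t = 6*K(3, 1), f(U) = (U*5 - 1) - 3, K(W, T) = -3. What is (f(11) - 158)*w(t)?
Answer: 0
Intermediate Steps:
f(U) = -4 + 5*U (f(U) = (5*U - 1) - 3 = (-1 + 5*U) - 3 = -4 + 5*U)
t = -18 (t = 6*(-3) = -18)
w(C) = 0
(f(11) - 158)*w(t) = ((-4 + 5*11) - 158)*0 = ((-4 + 55) - 158)*0 = (51 - 158)*0 = -107*0 = 0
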